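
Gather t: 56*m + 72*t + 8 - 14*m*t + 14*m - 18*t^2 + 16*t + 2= 70*m - 18*t^2 + t*(88 - 14*m) + 10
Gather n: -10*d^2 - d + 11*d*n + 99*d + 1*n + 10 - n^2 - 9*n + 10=-10*d^2 + 98*d - n^2 + n*(11*d - 8) + 20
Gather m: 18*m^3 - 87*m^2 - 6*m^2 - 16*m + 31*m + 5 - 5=18*m^3 - 93*m^2 + 15*m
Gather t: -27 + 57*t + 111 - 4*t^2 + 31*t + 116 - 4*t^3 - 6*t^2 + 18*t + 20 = -4*t^3 - 10*t^2 + 106*t + 220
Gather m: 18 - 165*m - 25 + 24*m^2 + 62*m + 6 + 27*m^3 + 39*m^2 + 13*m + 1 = 27*m^3 + 63*m^2 - 90*m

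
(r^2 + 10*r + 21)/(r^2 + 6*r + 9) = (r + 7)/(r + 3)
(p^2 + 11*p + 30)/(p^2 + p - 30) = (p + 5)/(p - 5)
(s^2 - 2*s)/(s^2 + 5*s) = (s - 2)/(s + 5)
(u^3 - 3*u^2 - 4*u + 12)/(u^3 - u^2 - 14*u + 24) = (u + 2)/(u + 4)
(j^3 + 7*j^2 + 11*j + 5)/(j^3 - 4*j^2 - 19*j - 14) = (j^2 + 6*j + 5)/(j^2 - 5*j - 14)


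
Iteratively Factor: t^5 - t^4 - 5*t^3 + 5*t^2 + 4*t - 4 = (t - 1)*(t^4 - 5*t^2 + 4) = (t - 1)^2*(t^3 + t^2 - 4*t - 4) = (t - 2)*(t - 1)^2*(t^2 + 3*t + 2) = (t - 2)*(t - 1)^2*(t + 2)*(t + 1)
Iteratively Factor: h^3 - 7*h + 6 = (h + 3)*(h^2 - 3*h + 2) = (h - 1)*(h + 3)*(h - 2)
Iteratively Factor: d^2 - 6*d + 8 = (d - 2)*(d - 4)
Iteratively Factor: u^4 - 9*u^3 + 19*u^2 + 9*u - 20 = (u - 1)*(u^3 - 8*u^2 + 11*u + 20) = (u - 5)*(u - 1)*(u^2 - 3*u - 4) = (u - 5)*(u - 1)*(u + 1)*(u - 4)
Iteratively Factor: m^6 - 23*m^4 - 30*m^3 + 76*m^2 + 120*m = (m - 2)*(m^5 + 2*m^4 - 19*m^3 - 68*m^2 - 60*m) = (m - 5)*(m - 2)*(m^4 + 7*m^3 + 16*m^2 + 12*m) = (m - 5)*(m - 2)*(m + 2)*(m^3 + 5*m^2 + 6*m) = (m - 5)*(m - 2)*(m + 2)*(m + 3)*(m^2 + 2*m) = m*(m - 5)*(m - 2)*(m + 2)*(m + 3)*(m + 2)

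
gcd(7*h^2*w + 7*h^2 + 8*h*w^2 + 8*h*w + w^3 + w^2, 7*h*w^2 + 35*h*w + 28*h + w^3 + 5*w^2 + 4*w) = 7*h*w + 7*h + w^2 + w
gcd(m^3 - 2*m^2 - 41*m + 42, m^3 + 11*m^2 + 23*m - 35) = m - 1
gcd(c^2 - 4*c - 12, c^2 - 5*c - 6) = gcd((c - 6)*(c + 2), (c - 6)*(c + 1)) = c - 6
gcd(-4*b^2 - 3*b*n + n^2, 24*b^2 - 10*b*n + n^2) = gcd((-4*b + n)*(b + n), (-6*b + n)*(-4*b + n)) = 4*b - n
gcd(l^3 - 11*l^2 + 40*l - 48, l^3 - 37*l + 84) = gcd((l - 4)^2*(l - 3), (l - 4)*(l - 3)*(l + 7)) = l^2 - 7*l + 12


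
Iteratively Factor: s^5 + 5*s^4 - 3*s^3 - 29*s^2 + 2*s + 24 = (s + 1)*(s^4 + 4*s^3 - 7*s^2 - 22*s + 24) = (s - 2)*(s + 1)*(s^3 + 6*s^2 + 5*s - 12) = (s - 2)*(s + 1)*(s + 4)*(s^2 + 2*s - 3) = (s - 2)*(s - 1)*(s + 1)*(s + 4)*(s + 3)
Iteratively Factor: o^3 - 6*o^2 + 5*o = (o)*(o^2 - 6*o + 5) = o*(o - 1)*(o - 5)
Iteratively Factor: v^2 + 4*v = (v + 4)*(v)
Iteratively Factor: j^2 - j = (j)*(j - 1)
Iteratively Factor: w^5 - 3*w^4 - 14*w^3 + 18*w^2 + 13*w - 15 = (w - 1)*(w^4 - 2*w^3 - 16*w^2 + 2*w + 15) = (w - 1)^2*(w^3 - w^2 - 17*w - 15) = (w - 5)*(w - 1)^2*(w^2 + 4*w + 3) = (w - 5)*(w - 1)^2*(w + 1)*(w + 3)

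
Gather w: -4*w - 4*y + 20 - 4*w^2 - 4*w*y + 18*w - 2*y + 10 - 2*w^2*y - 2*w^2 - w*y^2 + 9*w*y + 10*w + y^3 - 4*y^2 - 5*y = w^2*(-2*y - 6) + w*(-y^2 + 5*y + 24) + y^3 - 4*y^2 - 11*y + 30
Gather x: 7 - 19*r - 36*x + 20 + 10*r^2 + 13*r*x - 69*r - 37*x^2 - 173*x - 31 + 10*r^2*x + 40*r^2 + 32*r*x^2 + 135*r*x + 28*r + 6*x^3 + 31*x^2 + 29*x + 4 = 50*r^2 - 60*r + 6*x^3 + x^2*(32*r - 6) + x*(10*r^2 + 148*r - 180)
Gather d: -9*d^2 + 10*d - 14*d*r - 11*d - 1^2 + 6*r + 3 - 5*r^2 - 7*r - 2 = -9*d^2 + d*(-14*r - 1) - 5*r^2 - r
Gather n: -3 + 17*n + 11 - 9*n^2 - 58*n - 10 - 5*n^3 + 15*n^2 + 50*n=-5*n^3 + 6*n^2 + 9*n - 2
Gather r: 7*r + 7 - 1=7*r + 6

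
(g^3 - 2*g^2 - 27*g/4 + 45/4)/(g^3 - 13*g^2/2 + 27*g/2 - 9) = (g + 5/2)/(g - 2)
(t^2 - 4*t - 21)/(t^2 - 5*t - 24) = (t - 7)/(t - 8)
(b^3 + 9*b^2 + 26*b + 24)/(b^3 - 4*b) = (b^2 + 7*b + 12)/(b*(b - 2))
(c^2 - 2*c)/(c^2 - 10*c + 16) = c/(c - 8)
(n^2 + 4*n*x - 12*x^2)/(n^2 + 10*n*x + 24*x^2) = (n - 2*x)/(n + 4*x)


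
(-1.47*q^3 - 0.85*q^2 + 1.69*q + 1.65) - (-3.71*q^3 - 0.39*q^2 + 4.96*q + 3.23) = 2.24*q^3 - 0.46*q^2 - 3.27*q - 1.58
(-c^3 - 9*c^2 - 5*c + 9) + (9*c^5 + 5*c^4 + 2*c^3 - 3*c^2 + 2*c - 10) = 9*c^5 + 5*c^4 + c^3 - 12*c^2 - 3*c - 1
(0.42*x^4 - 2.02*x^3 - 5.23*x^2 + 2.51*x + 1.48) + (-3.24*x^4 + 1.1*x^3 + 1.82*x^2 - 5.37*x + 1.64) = -2.82*x^4 - 0.92*x^3 - 3.41*x^2 - 2.86*x + 3.12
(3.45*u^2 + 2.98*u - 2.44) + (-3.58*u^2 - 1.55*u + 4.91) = -0.13*u^2 + 1.43*u + 2.47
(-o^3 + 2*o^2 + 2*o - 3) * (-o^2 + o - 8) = o^5 - 3*o^4 + 8*o^3 - 11*o^2 - 19*o + 24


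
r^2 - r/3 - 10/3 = (r - 2)*(r + 5/3)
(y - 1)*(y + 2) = y^2 + y - 2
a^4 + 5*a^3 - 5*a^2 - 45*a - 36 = (a - 3)*(a + 1)*(a + 3)*(a + 4)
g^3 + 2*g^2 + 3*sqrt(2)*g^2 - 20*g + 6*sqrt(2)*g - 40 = (g + 2)*(g - 2*sqrt(2))*(g + 5*sqrt(2))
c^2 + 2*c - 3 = (c - 1)*(c + 3)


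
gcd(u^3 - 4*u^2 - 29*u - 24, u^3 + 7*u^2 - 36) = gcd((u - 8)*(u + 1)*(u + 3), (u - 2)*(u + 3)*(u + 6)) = u + 3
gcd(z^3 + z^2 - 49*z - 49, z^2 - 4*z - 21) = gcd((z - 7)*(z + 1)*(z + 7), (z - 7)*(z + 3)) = z - 7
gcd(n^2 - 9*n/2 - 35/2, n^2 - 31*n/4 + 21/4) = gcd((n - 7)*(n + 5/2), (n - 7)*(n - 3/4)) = n - 7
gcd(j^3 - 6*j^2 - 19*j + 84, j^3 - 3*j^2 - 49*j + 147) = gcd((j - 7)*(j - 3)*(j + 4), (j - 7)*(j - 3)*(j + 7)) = j^2 - 10*j + 21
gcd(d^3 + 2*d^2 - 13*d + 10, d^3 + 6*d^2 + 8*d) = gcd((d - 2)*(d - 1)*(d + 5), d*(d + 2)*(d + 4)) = 1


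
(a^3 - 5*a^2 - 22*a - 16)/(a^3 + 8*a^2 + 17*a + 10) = (a - 8)/(a + 5)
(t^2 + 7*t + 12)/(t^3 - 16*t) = (t + 3)/(t*(t - 4))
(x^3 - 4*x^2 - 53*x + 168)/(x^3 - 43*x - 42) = (-x^3 + 4*x^2 + 53*x - 168)/(-x^3 + 43*x + 42)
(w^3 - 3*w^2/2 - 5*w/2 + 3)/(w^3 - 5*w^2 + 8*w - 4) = (w + 3/2)/(w - 2)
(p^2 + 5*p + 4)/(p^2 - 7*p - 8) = (p + 4)/(p - 8)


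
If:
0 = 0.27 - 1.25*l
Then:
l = 0.22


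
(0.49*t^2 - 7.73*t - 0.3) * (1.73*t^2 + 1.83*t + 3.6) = 0.8477*t^4 - 12.4762*t^3 - 12.9009*t^2 - 28.377*t - 1.08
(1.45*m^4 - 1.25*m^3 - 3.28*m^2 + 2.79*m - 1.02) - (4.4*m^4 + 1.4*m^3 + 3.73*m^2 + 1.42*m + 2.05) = -2.95*m^4 - 2.65*m^3 - 7.01*m^2 + 1.37*m - 3.07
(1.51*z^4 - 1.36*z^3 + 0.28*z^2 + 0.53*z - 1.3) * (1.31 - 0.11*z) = -0.1661*z^5 + 2.1277*z^4 - 1.8124*z^3 + 0.3085*z^2 + 0.8373*z - 1.703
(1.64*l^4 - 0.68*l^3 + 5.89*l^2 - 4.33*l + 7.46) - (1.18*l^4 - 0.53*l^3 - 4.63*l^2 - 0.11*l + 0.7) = 0.46*l^4 - 0.15*l^3 + 10.52*l^2 - 4.22*l + 6.76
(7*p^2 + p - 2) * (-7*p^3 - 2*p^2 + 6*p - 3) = -49*p^5 - 21*p^4 + 54*p^3 - 11*p^2 - 15*p + 6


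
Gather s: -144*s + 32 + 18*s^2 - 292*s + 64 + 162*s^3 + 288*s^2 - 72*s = 162*s^3 + 306*s^2 - 508*s + 96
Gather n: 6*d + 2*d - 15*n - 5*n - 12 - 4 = 8*d - 20*n - 16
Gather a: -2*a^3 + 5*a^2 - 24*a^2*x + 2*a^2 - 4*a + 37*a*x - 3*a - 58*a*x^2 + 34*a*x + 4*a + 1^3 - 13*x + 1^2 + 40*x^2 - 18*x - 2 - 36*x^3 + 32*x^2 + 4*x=-2*a^3 + a^2*(7 - 24*x) + a*(-58*x^2 + 71*x - 3) - 36*x^3 + 72*x^2 - 27*x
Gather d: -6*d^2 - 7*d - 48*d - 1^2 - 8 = -6*d^2 - 55*d - 9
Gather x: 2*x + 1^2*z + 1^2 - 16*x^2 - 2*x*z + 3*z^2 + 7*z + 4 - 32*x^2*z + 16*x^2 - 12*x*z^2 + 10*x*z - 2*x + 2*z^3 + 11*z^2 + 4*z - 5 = -32*x^2*z + x*(-12*z^2 + 8*z) + 2*z^3 + 14*z^2 + 12*z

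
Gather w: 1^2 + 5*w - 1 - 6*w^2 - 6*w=-6*w^2 - w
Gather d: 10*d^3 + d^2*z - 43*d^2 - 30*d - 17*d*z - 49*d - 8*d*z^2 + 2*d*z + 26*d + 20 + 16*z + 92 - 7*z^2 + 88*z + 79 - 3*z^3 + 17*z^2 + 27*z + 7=10*d^3 + d^2*(z - 43) + d*(-8*z^2 - 15*z - 53) - 3*z^3 + 10*z^2 + 131*z + 198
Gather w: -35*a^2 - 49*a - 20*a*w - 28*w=-35*a^2 - 49*a + w*(-20*a - 28)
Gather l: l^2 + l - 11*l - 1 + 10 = l^2 - 10*l + 9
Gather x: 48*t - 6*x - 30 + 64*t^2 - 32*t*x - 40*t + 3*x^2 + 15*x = 64*t^2 + 8*t + 3*x^2 + x*(9 - 32*t) - 30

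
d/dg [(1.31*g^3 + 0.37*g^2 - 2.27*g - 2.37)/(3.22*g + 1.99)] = (8.4364*g^3 + 9.0121*g^2 + 1.4726*g + 3.1141)/(10.3684*g^2 + 12.8156*g + 3.9601)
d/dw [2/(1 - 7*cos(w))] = -14*sin(w)/(7*cos(w) - 1)^2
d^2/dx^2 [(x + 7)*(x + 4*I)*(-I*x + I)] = -6*I*x + 8 - 12*I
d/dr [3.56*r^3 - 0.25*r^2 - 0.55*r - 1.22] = 10.68*r^2 - 0.5*r - 0.55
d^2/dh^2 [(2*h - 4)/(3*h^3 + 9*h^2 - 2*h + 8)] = 4*((h - 2)*(9*h^2 + 18*h - 2)^2 + (-9*h^2 - 18*h - 9*(h - 2)*(h + 1) + 2)*(3*h^3 + 9*h^2 - 2*h + 8))/(3*h^3 + 9*h^2 - 2*h + 8)^3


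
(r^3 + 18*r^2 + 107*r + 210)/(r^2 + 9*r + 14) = (r^2 + 11*r + 30)/(r + 2)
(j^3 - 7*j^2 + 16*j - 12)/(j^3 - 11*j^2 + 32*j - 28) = (j - 3)/(j - 7)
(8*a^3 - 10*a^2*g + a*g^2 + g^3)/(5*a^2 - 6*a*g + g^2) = (8*a^2 - 2*a*g - g^2)/(5*a - g)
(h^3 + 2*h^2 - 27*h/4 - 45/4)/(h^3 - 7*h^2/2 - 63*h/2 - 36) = (h - 5/2)/(h - 8)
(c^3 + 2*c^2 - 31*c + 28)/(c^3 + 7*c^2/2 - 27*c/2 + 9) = 2*(c^2 + 3*c - 28)/(2*c^2 + 9*c - 18)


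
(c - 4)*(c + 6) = c^2 + 2*c - 24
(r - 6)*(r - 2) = r^2 - 8*r + 12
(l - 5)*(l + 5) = l^2 - 25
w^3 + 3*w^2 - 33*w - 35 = (w - 5)*(w + 1)*(w + 7)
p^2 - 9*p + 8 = (p - 8)*(p - 1)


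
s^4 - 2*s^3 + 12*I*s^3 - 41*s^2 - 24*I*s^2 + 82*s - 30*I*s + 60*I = (s - 2)*(s + I)*(s + 5*I)*(s + 6*I)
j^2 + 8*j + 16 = (j + 4)^2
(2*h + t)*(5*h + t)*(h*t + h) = 10*h^3*t + 10*h^3 + 7*h^2*t^2 + 7*h^2*t + h*t^3 + h*t^2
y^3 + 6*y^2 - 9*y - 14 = (y - 2)*(y + 1)*(y + 7)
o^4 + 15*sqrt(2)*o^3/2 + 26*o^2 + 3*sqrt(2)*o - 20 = (o - sqrt(2)/2)*(o + sqrt(2))*(o + 2*sqrt(2))*(o + 5*sqrt(2))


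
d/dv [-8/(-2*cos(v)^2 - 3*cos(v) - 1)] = 8*(4*cos(v) + 3)*sin(v)/(3*cos(v) + cos(2*v) + 2)^2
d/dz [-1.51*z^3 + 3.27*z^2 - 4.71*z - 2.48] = -4.53*z^2 + 6.54*z - 4.71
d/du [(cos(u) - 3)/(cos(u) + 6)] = -9*sin(u)/(cos(u) + 6)^2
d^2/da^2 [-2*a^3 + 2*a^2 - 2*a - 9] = 4 - 12*a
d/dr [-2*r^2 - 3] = -4*r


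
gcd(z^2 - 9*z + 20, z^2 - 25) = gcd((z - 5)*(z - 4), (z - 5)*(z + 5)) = z - 5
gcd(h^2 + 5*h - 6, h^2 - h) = h - 1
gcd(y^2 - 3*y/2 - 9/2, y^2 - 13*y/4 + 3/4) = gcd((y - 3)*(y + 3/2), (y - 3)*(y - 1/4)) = y - 3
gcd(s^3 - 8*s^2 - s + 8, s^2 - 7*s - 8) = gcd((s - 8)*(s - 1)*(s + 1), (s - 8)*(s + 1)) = s^2 - 7*s - 8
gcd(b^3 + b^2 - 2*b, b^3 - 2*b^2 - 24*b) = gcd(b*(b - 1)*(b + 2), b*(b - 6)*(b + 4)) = b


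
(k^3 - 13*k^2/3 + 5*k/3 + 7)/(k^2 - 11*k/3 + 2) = (3*k^2 - 4*k - 7)/(3*k - 2)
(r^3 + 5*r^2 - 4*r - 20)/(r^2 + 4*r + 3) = (r^3 + 5*r^2 - 4*r - 20)/(r^2 + 4*r + 3)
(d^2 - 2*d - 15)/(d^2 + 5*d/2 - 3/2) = 2*(d - 5)/(2*d - 1)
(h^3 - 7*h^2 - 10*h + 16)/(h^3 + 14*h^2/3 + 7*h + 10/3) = 3*(h^2 - 9*h + 8)/(3*h^2 + 8*h + 5)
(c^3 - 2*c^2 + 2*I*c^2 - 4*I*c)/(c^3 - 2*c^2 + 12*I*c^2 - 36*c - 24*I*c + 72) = c*(c + 2*I)/(c^2 + 12*I*c - 36)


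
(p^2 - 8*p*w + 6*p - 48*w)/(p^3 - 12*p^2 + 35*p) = (p^2 - 8*p*w + 6*p - 48*w)/(p*(p^2 - 12*p + 35))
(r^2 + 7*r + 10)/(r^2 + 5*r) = (r + 2)/r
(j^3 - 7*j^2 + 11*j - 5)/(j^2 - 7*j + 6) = (j^2 - 6*j + 5)/(j - 6)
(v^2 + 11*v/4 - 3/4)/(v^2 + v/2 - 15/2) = (4*v - 1)/(2*(2*v - 5))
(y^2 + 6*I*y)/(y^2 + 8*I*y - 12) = y/(y + 2*I)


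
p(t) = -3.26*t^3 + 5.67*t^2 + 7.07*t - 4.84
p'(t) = -9.78*t^2 + 11.34*t + 7.07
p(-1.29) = 2.47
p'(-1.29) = -23.83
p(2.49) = -2.41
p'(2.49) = -25.33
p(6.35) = -566.03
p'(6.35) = -315.28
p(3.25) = -33.88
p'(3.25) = -59.38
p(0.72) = 1.97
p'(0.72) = 10.16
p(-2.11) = 36.11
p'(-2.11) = -60.40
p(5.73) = -391.48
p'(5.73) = -249.06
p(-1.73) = 16.78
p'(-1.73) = -41.82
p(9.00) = -1858.48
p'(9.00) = -683.05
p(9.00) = -1858.48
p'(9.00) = -683.05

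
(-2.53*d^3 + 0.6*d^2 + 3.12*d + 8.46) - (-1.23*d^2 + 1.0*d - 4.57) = -2.53*d^3 + 1.83*d^2 + 2.12*d + 13.03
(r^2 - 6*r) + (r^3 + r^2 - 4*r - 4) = r^3 + 2*r^2 - 10*r - 4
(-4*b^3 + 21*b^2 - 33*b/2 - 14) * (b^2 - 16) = -4*b^5 + 21*b^4 + 95*b^3/2 - 350*b^2 + 264*b + 224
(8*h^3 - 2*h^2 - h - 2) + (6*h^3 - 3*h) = 14*h^3 - 2*h^2 - 4*h - 2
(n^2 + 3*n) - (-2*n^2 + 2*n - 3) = 3*n^2 + n + 3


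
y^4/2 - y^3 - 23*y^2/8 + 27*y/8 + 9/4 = (y/2 + 1)*(y - 3)*(y - 3/2)*(y + 1/2)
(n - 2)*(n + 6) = n^2 + 4*n - 12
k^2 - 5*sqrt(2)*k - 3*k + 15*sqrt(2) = (k - 3)*(k - 5*sqrt(2))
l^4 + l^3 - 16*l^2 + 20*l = l*(l - 2)^2*(l + 5)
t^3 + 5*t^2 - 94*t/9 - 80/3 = (t - 8/3)*(t + 5/3)*(t + 6)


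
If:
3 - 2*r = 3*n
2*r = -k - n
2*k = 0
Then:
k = 0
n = 3/2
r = -3/4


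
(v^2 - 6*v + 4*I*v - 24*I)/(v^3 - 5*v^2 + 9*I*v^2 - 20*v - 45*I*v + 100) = (v - 6)/(v^2 + 5*v*(-1 + I) - 25*I)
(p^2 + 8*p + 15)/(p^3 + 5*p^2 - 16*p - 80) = (p + 3)/(p^2 - 16)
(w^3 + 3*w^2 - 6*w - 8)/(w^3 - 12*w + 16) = (w + 1)/(w - 2)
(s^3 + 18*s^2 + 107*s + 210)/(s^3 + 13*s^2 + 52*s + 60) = (s + 7)/(s + 2)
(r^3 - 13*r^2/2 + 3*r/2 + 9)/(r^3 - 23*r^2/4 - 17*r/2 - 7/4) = 2*(2*r^2 - 15*r + 18)/(4*r^2 - 27*r - 7)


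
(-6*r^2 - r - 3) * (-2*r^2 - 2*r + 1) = 12*r^4 + 14*r^3 + 2*r^2 + 5*r - 3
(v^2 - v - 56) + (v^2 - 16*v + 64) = 2*v^2 - 17*v + 8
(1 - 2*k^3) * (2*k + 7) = -4*k^4 - 14*k^3 + 2*k + 7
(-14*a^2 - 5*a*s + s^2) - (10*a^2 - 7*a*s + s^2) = -24*a^2 + 2*a*s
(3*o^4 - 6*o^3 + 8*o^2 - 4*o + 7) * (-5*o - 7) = -15*o^5 + 9*o^4 + 2*o^3 - 36*o^2 - 7*o - 49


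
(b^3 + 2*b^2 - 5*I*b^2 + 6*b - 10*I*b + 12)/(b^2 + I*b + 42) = (b^2 + b*(2 + I) + 2*I)/(b + 7*I)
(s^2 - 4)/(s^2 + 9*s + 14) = (s - 2)/(s + 7)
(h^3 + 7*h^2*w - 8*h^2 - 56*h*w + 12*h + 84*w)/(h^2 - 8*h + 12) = h + 7*w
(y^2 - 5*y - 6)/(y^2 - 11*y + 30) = (y + 1)/(y - 5)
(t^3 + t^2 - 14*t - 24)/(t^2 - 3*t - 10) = (t^2 - t - 12)/(t - 5)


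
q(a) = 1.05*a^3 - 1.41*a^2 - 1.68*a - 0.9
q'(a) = 3.15*a^2 - 2.82*a - 1.68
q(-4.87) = -147.44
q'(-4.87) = 86.76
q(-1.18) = -2.61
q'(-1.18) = 6.03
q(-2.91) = -33.83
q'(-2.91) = 33.20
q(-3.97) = -82.15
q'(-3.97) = 59.16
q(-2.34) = -18.14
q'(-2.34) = 22.17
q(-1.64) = -6.57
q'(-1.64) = 11.42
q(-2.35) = -18.37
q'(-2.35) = 22.34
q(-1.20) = -2.73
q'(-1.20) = 6.24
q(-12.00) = -1998.18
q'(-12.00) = 485.76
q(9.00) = 635.22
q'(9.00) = 228.09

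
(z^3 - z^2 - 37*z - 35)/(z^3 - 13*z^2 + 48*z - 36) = (z^3 - z^2 - 37*z - 35)/(z^3 - 13*z^2 + 48*z - 36)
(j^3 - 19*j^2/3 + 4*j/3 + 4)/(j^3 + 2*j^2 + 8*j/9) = 3*(j^2 - 7*j + 6)/(j*(3*j + 4))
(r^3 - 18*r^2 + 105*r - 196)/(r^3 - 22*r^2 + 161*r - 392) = (r - 4)/(r - 8)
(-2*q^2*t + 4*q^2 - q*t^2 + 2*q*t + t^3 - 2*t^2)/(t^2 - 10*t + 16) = (-2*q^2 - q*t + t^2)/(t - 8)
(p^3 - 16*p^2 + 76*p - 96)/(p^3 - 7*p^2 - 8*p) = (p^2 - 8*p + 12)/(p*(p + 1))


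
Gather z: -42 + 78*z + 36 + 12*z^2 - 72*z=12*z^2 + 6*z - 6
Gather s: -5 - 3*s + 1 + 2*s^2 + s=2*s^2 - 2*s - 4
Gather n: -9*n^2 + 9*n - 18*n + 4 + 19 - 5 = -9*n^2 - 9*n + 18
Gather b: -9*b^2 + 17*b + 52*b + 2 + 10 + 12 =-9*b^2 + 69*b + 24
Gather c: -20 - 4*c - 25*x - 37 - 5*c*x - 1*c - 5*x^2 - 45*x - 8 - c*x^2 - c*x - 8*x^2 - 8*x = c*(-x^2 - 6*x - 5) - 13*x^2 - 78*x - 65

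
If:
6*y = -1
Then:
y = -1/6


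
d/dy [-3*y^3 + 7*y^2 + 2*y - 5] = -9*y^2 + 14*y + 2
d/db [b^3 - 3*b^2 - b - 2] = 3*b^2 - 6*b - 1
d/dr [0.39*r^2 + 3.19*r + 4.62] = 0.78*r + 3.19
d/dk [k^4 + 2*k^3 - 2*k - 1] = 4*k^3 + 6*k^2 - 2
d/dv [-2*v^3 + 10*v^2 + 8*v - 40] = -6*v^2 + 20*v + 8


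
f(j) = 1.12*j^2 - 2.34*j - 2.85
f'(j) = 2.24*j - 2.34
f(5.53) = 18.46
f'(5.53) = 10.05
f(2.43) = -1.92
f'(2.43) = 3.10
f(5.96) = 22.99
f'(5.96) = 11.01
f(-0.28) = -2.11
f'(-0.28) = -2.97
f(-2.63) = 11.05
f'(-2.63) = -8.23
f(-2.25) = 8.08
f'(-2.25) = -7.38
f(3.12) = 0.75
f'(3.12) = 4.65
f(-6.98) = 68.05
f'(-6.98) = -17.98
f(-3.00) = 14.25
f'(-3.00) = -9.06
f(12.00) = 130.35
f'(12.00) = 24.54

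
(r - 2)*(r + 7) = r^2 + 5*r - 14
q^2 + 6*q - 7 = (q - 1)*(q + 7)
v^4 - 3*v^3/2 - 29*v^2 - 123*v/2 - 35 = (v - 7)*(v + 1)*(v + 2)*(v + 5/2)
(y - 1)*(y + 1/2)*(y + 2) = y^3 + 3*y^2/2 - 3*y/2 - 1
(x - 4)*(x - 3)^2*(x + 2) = x^4 - 8*x^3 + 13*x^2 + 30*x - 72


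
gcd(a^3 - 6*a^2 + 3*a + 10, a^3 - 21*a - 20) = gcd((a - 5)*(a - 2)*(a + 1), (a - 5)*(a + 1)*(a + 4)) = a^2 - 4*a - 5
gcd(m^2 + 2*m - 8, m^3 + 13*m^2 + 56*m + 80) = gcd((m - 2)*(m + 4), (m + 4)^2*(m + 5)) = m + 4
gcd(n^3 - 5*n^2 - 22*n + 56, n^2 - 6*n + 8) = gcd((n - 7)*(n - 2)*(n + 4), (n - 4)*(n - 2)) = n - 2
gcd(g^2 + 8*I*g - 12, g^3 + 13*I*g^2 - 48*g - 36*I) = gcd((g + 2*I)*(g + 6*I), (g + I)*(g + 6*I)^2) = g + 6*I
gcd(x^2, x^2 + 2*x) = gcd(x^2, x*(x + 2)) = x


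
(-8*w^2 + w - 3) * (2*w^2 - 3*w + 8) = -16*w^4 + 26*w^3 - 73*w^2 + 17*w - 24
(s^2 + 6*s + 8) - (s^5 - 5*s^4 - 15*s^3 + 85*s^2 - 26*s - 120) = -s^5 + 5*s^4 + 15*s^3 - 84*s^2 + 32*s + 128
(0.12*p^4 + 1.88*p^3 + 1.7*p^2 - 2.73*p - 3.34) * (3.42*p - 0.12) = 0.4104*p^5 + 6.4152*p^4 + 5.5884*p^3 - 9.5406*p^2 - 11.0952*p + 0.4008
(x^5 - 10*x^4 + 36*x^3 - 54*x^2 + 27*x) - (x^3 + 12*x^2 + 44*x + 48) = x^5 - 10*x^4 + 35*x^3 - 66*x^2 - 17*x - 48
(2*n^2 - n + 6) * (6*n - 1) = 12*n^3 - 8*n^2 + 37*n - 6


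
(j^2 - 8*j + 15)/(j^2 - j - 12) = (-j^2 + 8*j - 15)/(-j^2 + j + 12)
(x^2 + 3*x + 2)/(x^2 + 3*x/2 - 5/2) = 2*(x^2 + 3*x + 2)/(2*x^2 + 3*x - 5)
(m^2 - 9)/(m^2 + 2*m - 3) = (m - 3)/(m - 1)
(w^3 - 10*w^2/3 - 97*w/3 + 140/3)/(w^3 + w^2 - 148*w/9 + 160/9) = 3*(w - 7)/(3*w - 8)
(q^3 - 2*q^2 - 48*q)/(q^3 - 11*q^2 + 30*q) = (q^2 - 2*q - 48)/(q^2 - 11*q + 30)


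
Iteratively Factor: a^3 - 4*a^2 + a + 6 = (a - 2)*(a^2 - 2*a - 3) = (a - 2)*(a + 1)*(a - 3)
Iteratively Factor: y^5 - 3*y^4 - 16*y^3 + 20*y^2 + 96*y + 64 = (y + 1)*(y^4 - 4*y^3 - 12*y^2 + 32*y + 64) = (y + 1)*(y + 2)*(y^3 - 6*y^2 + 32) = (y + 1)*(y + 2)^2*(y^2 - 8*y + 16) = (y - 4)*(y + 1)*(y + 2)^2*(y - 4)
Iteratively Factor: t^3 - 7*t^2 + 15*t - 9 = (t - 3)*(t^2 - 4*t + 3) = (t - 3)*(t - 1)*(t - 3)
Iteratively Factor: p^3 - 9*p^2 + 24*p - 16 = (p - 4)*(p^2 - 5*p + 4) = (p - 4)*(p - 1)*(p - 4)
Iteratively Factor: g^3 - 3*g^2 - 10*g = (g)*(g^2 - 3*g - 10) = g*(g + 2)*(g - 5)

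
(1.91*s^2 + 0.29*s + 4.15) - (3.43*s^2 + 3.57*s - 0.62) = -1.52*s^2 - 3.28*s + 4.77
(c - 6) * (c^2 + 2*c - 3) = c^3 - 4*c^2 - 15*c + 18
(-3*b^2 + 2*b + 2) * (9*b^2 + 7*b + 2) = -27*b^4 - 3*b^3 + 26*b^2 + 18*b + 4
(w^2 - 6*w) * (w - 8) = w^3 - 14*w^2 + 48*w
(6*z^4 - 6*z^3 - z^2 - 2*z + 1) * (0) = 0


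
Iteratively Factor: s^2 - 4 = (s + 2)*(s - 2)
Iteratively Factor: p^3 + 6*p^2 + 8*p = (p)*(p^2 + 6*p + 8) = p*(p + 2)*(p + 4)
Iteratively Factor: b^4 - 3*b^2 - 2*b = (b - 2)*(b^3 + 2*b^2 + b) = (b - 2)*(b + 1)*(b^2 + b) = b*(b - 2)*(b + 1)*(b + 1)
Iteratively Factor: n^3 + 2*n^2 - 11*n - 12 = (n + 1)*(n^2 + n - 12) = (n + 1)*(n + 4)*(n - 3)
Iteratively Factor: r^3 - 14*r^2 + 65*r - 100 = (r - 4)*(r^2 - 10*r + 25) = (r - 5)*(r - 4)*(r - 5)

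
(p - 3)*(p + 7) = p^2 + 4*p - 21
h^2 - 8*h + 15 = (h - 5)*(h - 3)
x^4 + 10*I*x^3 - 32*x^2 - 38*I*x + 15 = (x + I)^2*(x + 3*I)*(x + 5*I)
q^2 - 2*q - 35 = (q - 7)*(q + 5)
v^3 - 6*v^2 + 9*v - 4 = (v - 4)*(v - 1)^2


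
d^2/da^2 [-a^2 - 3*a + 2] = -2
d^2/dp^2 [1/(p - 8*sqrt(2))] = 2/(p - 8*sqrt(2))^3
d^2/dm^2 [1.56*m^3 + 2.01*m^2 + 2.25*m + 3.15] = 9.36*m + 4.02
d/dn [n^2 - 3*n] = 2*n - 3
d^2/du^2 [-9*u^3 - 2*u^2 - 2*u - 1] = -54*u - 4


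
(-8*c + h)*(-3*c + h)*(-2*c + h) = -48*c^3 + 46*c^2*h - 13*c*h^2 + h^3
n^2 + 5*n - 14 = (n - 2)*(n + 7)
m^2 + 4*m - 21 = (m - 3)*(m + 7)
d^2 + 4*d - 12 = (d - 2)*(d + 6)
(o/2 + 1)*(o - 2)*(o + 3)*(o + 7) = o^4/2 + 5*o^3 + 17*o^2/2 - 20*o - 42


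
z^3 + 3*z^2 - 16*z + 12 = (z - 2)*(z - 1)*(z + 6)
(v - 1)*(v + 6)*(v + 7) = v^3 + 12*v^2 + 29*v - 42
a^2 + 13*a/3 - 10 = (a - 5/3)*(a + 6)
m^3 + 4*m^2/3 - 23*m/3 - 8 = (m - 8/3)*(m + 1)*(m + 3)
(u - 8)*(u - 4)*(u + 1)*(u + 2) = u^4 - 9*u^3 - 2*u^2 + 72*u + 64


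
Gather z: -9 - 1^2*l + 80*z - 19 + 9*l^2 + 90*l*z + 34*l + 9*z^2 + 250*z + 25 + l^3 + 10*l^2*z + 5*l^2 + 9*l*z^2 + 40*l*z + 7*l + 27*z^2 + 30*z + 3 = l^3 + 14*l^2 + 40*l + z^2*(9*l + 36) + z*(10*l^2 + 130*l + 360)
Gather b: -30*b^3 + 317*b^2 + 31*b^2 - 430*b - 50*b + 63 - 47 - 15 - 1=-30*b^3 + 348*b^2 - 480*b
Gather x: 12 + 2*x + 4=2*x + 16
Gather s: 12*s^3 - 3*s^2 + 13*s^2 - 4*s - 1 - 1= 12*s^3 + 10*s^2 - 4*s - 2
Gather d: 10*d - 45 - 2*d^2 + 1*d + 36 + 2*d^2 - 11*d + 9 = 0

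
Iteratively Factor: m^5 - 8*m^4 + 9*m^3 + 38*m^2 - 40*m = (m - 5)*(m^4 - 3*m^3 - 6*m^2 + 8*m) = (m - 5)*(m - 1)*(m^3 - 2*m^2 - 8*m) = (m - 5)*(m - 4)*(m - 1)*(m^2 + 2*m) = m*(m - 5)*(m - 4)*(m - 1)*(m + 2)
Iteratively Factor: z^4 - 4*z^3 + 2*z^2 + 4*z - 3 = (z + 1)*(z^3 - 5*z^2 + 7*z - 3) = (z - 1)*(z + 1)*(z^2 - 4*z + 3) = (z - 3)*(z - 1)*(z + 1)*(z - 1)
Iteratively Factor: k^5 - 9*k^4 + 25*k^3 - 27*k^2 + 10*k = (k - 2)*(k^4 - 7*k^3 + 11*k^2 - 5*k) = (k - 2)*(k - 1)*(k^3 - 6*k^2 + 5*k) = (k - 5)*(k - 2)*(k - 1)*(k^2 - k) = (k - 5)*(k - 2)*(k - 1)^2*(k)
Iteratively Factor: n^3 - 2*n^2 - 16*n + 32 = (n + 4)*(n^2 - 6*n + 8) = (n - 2)*(n + 4)*(n - 4)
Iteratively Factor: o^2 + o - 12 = (o + 4)*(o - 3)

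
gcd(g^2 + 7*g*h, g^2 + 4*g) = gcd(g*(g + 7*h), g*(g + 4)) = g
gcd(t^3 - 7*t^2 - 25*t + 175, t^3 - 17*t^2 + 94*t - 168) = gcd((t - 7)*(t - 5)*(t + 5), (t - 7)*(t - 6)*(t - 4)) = t - 7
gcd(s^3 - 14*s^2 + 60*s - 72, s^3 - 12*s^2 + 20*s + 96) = s - 6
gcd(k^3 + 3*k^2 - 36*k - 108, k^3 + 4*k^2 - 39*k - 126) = k^2 - 3*k - 18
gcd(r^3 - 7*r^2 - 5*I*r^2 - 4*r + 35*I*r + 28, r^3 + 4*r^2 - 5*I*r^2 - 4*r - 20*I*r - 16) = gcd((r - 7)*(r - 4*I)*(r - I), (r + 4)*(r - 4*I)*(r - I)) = r^2 - 5*I*r - 4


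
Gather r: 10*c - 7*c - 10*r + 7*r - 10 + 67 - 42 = 3*c - 3*r + 15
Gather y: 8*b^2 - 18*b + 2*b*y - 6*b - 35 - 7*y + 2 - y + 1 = 8*b^2 - 24*b + y*(2*b - 8) - 32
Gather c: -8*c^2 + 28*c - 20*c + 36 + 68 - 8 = -8*c^2 + 8*c + 96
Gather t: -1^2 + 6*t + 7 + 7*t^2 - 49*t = 7*t^2 - 43*t + 6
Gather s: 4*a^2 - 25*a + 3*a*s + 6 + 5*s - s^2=4*a^2 - 25*a - s^2 + s*(3*a + 5) + 6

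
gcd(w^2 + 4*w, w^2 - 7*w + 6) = 1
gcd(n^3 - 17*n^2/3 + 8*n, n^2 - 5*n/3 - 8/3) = n - 8/3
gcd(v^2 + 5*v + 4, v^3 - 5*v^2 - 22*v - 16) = v + 1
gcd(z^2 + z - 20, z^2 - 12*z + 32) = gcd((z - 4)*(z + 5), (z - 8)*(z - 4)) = z - 4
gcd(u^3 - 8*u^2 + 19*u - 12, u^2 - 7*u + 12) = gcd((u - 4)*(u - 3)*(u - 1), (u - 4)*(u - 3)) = u^2 - 7*u + 12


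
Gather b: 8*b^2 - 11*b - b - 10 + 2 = 8*b^2 - 12*b - 8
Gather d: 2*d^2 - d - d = 2*d^2 - 2*d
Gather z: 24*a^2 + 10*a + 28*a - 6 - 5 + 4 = 24*a^2 + 38*a - 7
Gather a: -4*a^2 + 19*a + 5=-4*a^2 + 19*a + 5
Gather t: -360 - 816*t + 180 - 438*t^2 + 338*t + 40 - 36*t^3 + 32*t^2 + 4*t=-36*t^3 - 406*t^2 - 474*t - 140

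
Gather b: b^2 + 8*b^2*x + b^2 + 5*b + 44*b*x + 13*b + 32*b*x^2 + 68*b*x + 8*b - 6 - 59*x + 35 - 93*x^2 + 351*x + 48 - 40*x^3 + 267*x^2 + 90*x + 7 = b^2*(8*x + 2) + b*(32*x^2 + 112*x + 26) - 40*x^3 + 174*x^2 + 382*x + 84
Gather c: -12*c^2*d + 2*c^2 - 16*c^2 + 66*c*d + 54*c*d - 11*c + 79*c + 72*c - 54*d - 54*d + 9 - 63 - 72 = c^2*(-12*d - 14) + c*(120*d + 140) - 108*d - 126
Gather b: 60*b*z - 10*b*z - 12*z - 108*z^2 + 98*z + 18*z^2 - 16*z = 50*b*z - 90*z^2 + 70*z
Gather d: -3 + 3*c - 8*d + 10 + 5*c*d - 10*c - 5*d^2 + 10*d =-7*c - 5*d^2 + d*(5*c + 2) + 7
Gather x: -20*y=-20*y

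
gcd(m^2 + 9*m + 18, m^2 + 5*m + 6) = m + 3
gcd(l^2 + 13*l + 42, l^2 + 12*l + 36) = l + 6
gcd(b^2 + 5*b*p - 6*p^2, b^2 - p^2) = -b + p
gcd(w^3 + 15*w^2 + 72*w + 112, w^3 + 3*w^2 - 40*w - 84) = w + 7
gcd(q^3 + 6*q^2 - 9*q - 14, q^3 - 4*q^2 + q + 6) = q^2 - q - 2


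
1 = 1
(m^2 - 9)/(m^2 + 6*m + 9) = (m - 3)/(m + 3)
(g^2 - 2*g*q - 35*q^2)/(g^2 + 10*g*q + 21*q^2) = (g^2 - 2*g*q - 35*q^2)/(g^2 + 10*g*q + 21*q^2)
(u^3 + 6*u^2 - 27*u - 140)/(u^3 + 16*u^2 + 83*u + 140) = (u - 5)/(u + 5)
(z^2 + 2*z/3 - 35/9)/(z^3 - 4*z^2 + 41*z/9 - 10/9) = (3*z + 7)/(3*z^2 - 7*z + 2)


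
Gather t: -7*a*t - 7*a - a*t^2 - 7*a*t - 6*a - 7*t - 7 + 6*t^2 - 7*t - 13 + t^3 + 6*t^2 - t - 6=-13*a + t^3 + t^2*(12 - a) + t*(-14*a - 15) - 26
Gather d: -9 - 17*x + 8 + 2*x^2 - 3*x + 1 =2*x^2 - 20*x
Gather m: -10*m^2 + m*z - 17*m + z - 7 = -10*m^2 + m*(z - 17) + z - 7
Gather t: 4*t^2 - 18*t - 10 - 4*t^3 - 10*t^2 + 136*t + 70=-4*t^3 - 6*t^2 + 118*t + 60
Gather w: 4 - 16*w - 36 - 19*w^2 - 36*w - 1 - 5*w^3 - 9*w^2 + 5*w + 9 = -5*w^3 - 28*w^2 - 47*w - 24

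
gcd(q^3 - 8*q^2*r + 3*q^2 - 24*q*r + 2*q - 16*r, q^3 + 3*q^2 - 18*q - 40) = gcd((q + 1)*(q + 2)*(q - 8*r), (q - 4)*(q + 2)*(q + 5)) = q + 2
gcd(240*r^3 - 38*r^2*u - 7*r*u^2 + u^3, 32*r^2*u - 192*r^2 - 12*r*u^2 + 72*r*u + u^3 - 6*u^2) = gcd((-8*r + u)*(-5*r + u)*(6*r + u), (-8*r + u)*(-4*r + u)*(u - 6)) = 8*r - u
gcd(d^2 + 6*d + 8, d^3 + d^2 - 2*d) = d + 2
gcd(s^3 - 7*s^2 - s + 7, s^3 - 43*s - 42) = s^2 - 6*s - 7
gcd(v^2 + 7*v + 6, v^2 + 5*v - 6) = v + 6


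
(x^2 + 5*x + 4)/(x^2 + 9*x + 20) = (x + 1)/(x + 5)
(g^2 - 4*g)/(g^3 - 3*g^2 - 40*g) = (4 - g)/(-g^2 + 3*g + 40)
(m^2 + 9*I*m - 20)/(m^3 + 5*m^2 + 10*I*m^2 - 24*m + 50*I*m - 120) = (m + 5*I)/(m^2 + m*(5 + 6*I) + 30*I)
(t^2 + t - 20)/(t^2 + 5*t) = (t - 4)/t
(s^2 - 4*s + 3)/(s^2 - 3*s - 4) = (-s^2 + 4*s - 3)/(-s^2 + 3*s + 4)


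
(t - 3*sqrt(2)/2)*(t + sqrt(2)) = t^2 - sqrt(2)*t/2 - 3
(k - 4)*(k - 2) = k^2 - 6*k + 8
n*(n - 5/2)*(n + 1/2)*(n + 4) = n^4 + 2*n^3 - 37*n^2/4 - 5*n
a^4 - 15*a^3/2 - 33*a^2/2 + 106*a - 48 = (a - 8)*(a - 3)*(a - 1/2)*(a + 4)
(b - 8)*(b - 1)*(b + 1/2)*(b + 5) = b^4 - 7*b^3/2 - 39*b^2 + 43*b/2 + 20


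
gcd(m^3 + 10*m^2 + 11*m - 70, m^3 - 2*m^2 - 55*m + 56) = m + 7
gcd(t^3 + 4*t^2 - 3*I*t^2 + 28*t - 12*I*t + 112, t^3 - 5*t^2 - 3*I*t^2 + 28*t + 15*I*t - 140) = t^2 - 3*I*t + 28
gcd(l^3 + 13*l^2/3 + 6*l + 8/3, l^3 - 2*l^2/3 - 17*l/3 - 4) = l^2 + 7*l/3 + 4/3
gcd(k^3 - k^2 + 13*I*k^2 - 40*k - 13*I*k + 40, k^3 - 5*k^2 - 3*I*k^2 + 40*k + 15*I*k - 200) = k + 5*I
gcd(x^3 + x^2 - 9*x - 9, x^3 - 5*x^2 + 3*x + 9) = x^2 - 2*x - 3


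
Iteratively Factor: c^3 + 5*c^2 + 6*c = (c + 3)*(c^2 + 2*c) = (c + 2)*(c + 3)*(c)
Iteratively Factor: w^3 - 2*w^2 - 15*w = (w + 3)*(w^2 - 5*w) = w*(w + 3)*(w - 5)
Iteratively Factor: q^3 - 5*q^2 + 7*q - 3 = (q - 3)*(q^2 - 2*q + 1) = (q - 3)*(q - 1)*(q - 1)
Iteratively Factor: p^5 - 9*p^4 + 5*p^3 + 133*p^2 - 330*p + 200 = (p - 5)*(p^4 - 4*p^3 - 15*p^2 + 58*p - 40) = (p - 5)*(p + 4)*(p^3 - 8*p^2 + 17*p - 10) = (p - 5)*(p - 1)*(p + 4)*(p^2 - 7*p + 10) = (p - 5)*(p - 2)*(p - 1)*(p + 4)*(p - 5)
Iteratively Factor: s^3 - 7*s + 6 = (s + 3)*(s^2 - 3*s + 2) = (s - 2)*(s + 3)*(s - 1)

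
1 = 1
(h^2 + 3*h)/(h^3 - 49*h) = (h + 3)/(h^2 - 49)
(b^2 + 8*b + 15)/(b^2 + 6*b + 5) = (b + 3)/(b + 1)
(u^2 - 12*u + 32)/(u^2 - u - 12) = (u - 8)/(u + 3)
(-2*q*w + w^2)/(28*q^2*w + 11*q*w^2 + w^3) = (-2*q + w)/(28*q^2 + 11*q*w + w^2)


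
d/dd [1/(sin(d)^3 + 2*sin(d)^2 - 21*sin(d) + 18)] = (-3*sin(d)^2 - 4*sin(d) + 21)*cos(d)/(sin(d)^3 + 2*sin(d)^2 - 21*sin(d) + 18)^2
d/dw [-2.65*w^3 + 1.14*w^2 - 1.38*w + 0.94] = -7.95*w^2 + 2.28*w - 1.38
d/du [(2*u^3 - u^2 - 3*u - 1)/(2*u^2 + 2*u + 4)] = (u^4 + 2*u^3 + 7*u^2 - u - 5/2)/(u^4 + 2*u^3 + 5*u^2 + 4*u + 4)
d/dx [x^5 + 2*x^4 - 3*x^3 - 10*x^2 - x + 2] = 5*x^4 + 8*x^3 - 9*x^2 - 20*x - 1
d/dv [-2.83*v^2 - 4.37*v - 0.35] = -5.66*v - 4.37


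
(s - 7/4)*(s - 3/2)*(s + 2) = s^3 - 5*s^2/4 - 31*s/8 + 21/4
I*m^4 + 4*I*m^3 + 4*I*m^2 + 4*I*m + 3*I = (m + 3)*(m - I)*(m + I)*(I*m + I)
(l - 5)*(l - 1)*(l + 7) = l^3 + l^2 - 37*l + 35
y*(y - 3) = y^2 - 3*y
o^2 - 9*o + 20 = (o - 5)*(o - 4)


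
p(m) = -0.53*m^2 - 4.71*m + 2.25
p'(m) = -1.06*m - 4.71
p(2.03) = -9.50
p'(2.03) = -6.86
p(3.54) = -21.07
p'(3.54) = -8.46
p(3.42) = -20.06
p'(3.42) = -8.34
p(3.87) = -23.92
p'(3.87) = -8.81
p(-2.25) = 10.16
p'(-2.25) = -2.32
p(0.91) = -2.47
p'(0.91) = -5.67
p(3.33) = -19.31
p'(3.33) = -8.24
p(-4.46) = 12.71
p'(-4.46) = 0.02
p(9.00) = -83.07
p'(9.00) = -14.25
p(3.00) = -16.65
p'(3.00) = -7.89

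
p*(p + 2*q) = p^2 + 2*p*q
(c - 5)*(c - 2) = c^2 - 7*c + 10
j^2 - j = j*(j - 1)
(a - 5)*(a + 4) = a^2 - a - 20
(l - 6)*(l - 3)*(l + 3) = l^3 - 6*l^2 - 9*l + 54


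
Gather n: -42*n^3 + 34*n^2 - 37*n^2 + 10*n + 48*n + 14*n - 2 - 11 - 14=-42*n^3 - 3*n^2 + 72*n - 27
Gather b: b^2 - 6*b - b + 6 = b^2 - 7*b + 6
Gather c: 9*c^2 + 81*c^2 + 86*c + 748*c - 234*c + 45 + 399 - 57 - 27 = 90*c^2 + 600*c + 360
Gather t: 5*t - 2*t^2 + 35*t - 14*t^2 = -16*t^2 + 40*t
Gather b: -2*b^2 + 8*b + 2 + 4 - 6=-2*b^2 + 8*b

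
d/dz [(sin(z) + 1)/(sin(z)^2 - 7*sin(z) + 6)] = (-2*sin(z) + cos(z)^2 + 12)*cos(z)/(sin(z)^2 - 7*sin(z) + 6)^2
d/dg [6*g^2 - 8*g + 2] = 12*g - 8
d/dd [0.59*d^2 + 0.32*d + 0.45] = 1.18*d + 0.32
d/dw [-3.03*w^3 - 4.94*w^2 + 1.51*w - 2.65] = -9.09*w^2 - 9.88*w + 1.51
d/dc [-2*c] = -2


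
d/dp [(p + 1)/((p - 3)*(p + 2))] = (-p^2 - 2*p - 5)/(p^4 - 2*p^3 - 11*p^2 + 12*p + 36)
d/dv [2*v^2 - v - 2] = 4*v - 1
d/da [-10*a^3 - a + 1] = -30*a^2 - 1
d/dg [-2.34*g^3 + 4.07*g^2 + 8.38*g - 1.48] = -7.02*g^2 + 8.14*g + 8.38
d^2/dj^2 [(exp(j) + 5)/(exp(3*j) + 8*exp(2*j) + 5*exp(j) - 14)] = (4*exp(6*j) + 69*exp(5*j) + 484*exp(4*j) + 1472*exp(3*j) + 1902*exp(2*j) + 2435*exp(j) + 546)*exp(j)/(exp(9*j) + 24*exp(8*j) + 207*exp(7*j) + 710*exp(6*j) + 363*exp(5*j) - 2508*exp(4*j) - 2647*exp(3*j) + 3654*exp(2*j) + 2940*exp(j) - 2744)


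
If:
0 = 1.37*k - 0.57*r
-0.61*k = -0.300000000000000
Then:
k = 0.49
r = 1.18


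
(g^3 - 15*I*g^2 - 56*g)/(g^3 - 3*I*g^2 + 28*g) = (g - 8*I)/(g + 4*I)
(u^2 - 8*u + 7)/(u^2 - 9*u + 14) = (u - 1)/(u - 2)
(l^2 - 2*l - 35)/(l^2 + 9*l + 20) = (l - 7)/(l + 4)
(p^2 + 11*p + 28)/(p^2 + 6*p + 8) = (p + 7)/(p + 2)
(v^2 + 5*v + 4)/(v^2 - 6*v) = (v^2 + 5*v + 4)/(v*(v - 6))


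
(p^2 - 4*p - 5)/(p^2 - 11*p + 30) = (p + 1)/(p - 6)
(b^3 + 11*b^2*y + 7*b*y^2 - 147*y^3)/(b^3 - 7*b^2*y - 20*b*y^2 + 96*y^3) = (-b^2 - 14*b*y - 49*y^2)/(-b^2 + 4*b*y + 32*y^2)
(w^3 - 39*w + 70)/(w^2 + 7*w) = w - 7 + 10/w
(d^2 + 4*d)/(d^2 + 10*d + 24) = d/(d + 6)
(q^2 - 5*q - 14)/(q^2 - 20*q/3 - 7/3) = 3*(q + 2)/(3*q + 1)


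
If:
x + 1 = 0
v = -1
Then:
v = -1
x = -1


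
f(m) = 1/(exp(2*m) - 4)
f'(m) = -2*exp(2*m)/(exp(2*m) - 4)^2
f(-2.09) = -0.25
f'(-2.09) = -0.00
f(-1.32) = -0.25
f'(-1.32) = -0.01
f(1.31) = 0.10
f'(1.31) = -0.29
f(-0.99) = -0.26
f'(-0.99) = -0.02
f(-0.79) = -0.26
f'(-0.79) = -0.03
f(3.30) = 0.00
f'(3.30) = -0.00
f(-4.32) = -0.25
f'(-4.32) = -0.00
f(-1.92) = -0.25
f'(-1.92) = -0.00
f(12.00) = 0.00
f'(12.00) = 0.00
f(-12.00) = -0.25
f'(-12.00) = 0.00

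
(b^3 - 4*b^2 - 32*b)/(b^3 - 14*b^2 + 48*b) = (b + 4)/(b - 6)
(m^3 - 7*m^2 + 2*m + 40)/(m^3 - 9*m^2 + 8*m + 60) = (m - 4)/(m - 6)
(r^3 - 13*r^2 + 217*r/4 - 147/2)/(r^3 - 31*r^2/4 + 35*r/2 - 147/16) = 4*(r - 6)/(4*r - 3)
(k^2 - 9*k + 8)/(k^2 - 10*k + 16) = (k - 1)/(k - 2)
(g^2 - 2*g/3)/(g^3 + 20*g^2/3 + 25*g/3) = (3*g - 2)/(3*g^2 + 20*g + 25)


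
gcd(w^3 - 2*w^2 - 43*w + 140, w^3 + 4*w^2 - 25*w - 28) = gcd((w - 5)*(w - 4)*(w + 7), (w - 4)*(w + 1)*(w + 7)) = w^2 + 3*w - 28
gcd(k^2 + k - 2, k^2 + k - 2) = k^2 + k - 2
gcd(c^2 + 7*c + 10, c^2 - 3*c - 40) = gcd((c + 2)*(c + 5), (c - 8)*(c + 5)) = c + 5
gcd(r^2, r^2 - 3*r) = r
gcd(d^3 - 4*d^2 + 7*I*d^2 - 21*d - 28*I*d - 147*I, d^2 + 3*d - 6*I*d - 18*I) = d + 3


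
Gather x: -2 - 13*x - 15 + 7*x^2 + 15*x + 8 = 7*x^2 + 2*x - 9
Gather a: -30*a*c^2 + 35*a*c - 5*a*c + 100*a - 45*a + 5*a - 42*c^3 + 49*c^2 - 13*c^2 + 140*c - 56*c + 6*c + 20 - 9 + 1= a*(-30*c^2 + 30*c + 60) - 42*c^3 + 36*c^2 + 90*c + 12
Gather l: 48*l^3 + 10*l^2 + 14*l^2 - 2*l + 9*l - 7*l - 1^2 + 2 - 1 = 48*l^3 + 24*l^2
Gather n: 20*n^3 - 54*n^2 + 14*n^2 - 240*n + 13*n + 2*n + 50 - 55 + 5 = 20*n^3 - 40*n^2 - 225*n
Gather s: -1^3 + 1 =0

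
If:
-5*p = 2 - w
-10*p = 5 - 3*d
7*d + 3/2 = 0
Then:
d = -3/14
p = -79/140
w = -23/28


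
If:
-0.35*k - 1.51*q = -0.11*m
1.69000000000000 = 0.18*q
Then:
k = 0.314285714285714*m - 40.5063492063492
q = 9.39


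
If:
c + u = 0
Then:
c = -u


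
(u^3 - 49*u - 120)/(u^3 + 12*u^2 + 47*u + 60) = (u - 8)/(u + 4)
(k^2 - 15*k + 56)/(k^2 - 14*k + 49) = (k - 8)/(k - 7)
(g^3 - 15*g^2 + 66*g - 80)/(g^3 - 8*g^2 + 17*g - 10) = (g - 8)/(g - 1)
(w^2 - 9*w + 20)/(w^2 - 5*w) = (w - 4)/w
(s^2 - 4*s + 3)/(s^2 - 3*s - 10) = (-s^2 + 4*s - 3)/(-s^2 + 3*s + 10)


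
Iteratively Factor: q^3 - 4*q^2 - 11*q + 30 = (q - 2)*(q^2 - 2*q - 15) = (q - 2)*(q + 3)*(q - 5)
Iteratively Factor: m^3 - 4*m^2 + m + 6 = (m + 1)*(m^2 - 5*m + 6) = (m - 3)*(m + 1)*(m - 2)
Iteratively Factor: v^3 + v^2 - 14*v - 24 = (v + 2)*(v^2 - v - 12) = (v + 2)*(v + 3)*(v - 4)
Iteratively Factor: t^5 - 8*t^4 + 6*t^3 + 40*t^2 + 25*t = (t + 1)*(t^4 - 9*t^3 + 15*t^2 + 25*t) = (t - 5)*(t + 1)*(t^3 - 4*t^2 - 5*t) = (t - 5)*(t + 1)^2*(t^2 - 5*t) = (t - 5)^2*(t + 1)^2*(t)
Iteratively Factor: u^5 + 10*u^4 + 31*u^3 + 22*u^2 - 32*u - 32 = (u + 2)*(u^4 + 8*u^3 + 15*u^2 - 8*u - 16) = (u + 2)*(u + 4)*(u^3 + 4*u^2 - u - 4) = (u + 1)*(u + 2)*(u + 4)*(u^2 + 3*u - 4) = (u + 1)*(u + 2)*(u + 4)^2*(u - 1)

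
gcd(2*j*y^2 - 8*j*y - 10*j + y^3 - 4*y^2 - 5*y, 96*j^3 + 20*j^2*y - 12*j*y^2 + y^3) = 2*j + y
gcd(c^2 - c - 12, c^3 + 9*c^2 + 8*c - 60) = 1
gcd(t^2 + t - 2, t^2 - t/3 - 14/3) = t + 2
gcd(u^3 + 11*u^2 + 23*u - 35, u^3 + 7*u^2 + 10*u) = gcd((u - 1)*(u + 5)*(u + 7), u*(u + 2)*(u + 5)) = u + 5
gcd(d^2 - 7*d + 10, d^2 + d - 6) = d - 2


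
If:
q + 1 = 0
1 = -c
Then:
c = -1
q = -1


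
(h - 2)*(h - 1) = h^2 - 3*h + 2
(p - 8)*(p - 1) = p^2 - 9*p + 8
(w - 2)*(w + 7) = w^2 + 5*w - 14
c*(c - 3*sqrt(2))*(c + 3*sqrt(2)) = c^3 - 18*c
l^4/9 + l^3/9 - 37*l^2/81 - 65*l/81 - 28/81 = (l/3 + 1/3)^2*(l - 7/3)*(l + 4/3)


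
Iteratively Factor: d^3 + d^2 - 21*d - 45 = (d + 3)*(d^2 - 2*d - 15) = (d + 3)^2*(d - 5)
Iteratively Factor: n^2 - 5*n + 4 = (n - 1)*(n - 4)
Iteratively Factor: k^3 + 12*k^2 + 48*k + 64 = (k + 4)*(k^2 + 8*k + 16) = (k + 4)^2*(k + 4)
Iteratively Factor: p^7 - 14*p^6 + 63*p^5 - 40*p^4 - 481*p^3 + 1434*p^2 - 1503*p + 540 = (p - 1)*(p^6 - 13*p^5 + 50*p^4 + 10*p^3 - 471*p^2 + 963*p - 540) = (p - 3)*(p - 1)*(p^5 - 10*p^4 + 20*p^3 + 70*p^2 - 261*p + 180) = (p - 4)*(p - 3)*(p - 1)*(p^4 - 6*p^3 - 4*p^2 + 54*p - 45) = (p - 4)*(p - 3)^2*(p - 1)*(p^3 - 3*p^2 - 13*p + 15) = (p - 4)*(p - 3)^2*(p - 1)^2*(p^2 - 2*p - 15) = (p - 4)*(p - 3)^2*(p - 1)^2*(p + 3)*(p - 5)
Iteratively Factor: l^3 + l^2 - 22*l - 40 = (l + 4)*(l^2 - 3*l - 10) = (l + 2)*(l + 4)*(l - 5)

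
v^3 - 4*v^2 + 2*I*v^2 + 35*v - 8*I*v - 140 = (v - 4)*(v - 5*I)*(v + 7*I)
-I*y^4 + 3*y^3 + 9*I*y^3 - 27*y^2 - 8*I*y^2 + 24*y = y*(y - 8)*(y + 3*I)*(-I*y + I)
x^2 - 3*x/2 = x*(x - 3/2)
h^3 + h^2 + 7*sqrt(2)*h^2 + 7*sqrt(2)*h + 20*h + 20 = (h + 1)*(h + 2*sqrt(2))*(h + 5*sqrt(2))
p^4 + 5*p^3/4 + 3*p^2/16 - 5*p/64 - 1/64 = (p - 1/4)*(p + 1/4)^2*(p + 1)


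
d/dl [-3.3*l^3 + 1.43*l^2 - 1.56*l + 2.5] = -9.9*l^2 + 2.86*l - 1.56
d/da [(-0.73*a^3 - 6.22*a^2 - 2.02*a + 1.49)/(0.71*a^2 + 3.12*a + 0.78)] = (-0.5183*a^4 - 4.5552*a^3 - 19.6804*a^2 - 11.819*a - 6.2244)/(0.5041*a^4 + 4.4304*a^3 + 10.842*a^2 + 4.8672*a + 0.6084)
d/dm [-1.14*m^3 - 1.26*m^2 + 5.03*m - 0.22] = -3.42*m^2 - 2.52*m + 5.03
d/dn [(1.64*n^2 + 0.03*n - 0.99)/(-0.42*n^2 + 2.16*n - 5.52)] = (3.555*n^2 - 18.9372*n + 1.9728)/(0.1764*n^4 - 1.8144*n^3 + 9.3024*n^2 - 23.8464*n + 30.4704)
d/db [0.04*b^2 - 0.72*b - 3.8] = 0.08*b - 0.72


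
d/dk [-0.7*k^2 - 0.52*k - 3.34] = -1.4*k - 0.52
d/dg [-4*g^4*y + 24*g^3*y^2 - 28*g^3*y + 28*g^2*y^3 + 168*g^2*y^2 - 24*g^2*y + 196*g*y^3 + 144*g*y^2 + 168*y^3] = 4*y*(-4*g^3 + 18*g^2*y - 21*g^2 + 14*g*y^2 + 84*g*y - 12*g + 49*y^2 + 36*y)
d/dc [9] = 0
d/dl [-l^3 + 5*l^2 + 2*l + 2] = -3*l^2 + 10*l + 2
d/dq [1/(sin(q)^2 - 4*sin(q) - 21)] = 2*(2 - sin(q))*cos(q)/((sin(q) - 7)^2*(sin(q) + 3)^2)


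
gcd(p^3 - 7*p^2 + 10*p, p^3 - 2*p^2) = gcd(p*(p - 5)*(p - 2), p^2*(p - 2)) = p^2 - 2*p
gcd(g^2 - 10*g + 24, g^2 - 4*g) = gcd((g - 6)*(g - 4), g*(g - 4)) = g - 4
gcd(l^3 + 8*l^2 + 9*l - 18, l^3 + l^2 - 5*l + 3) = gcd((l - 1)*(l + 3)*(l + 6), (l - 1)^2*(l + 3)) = l^2 + 2*l - 3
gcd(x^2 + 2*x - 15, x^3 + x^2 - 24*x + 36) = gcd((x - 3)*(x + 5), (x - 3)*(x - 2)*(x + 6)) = x - 3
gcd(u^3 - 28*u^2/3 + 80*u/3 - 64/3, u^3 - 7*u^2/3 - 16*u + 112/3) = u - 4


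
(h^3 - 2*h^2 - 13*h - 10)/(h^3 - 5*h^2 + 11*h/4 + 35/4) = 4*(h^2 - 3*h - 10)/(4*h^2 - 24*h + 35)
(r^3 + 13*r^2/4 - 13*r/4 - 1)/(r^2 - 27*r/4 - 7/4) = (r^2 + 3*r - 4)/(r - 7)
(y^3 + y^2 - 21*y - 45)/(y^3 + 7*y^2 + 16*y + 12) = (y^2 - 2*y - 15)/(y^2 + 4*y + 4)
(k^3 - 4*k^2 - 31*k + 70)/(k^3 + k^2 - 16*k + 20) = (k - 7)/(k - 2)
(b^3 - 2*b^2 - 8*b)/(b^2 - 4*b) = b + 2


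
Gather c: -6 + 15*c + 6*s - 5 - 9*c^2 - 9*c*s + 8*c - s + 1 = -9*c^2 + c*(23 - 9*s) + 5*s - 10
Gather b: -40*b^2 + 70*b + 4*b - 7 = -40*b^2 + 74*b - 7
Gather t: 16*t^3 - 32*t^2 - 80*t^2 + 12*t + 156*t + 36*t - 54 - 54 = 16*t^3 - 112*t^2 + 204*t - 108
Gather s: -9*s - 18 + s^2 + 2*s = s^2 - 7*s - 18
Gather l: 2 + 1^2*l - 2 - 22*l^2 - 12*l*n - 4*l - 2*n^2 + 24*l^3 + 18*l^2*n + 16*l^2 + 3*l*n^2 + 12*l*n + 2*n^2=24*l^3 + l^2*(18*n - 6) + l*(3*n^2 - 3)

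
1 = 1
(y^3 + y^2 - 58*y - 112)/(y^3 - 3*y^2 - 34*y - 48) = (y + 7)/(y + 3)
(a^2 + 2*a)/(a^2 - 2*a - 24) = a*(a + 2)/(a^2 - 2*a - 24)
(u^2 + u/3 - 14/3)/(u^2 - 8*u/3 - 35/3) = (u - 2)/(u - 5)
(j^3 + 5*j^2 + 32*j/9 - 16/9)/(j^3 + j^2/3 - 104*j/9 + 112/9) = (9*j^2 + 9*j - 4)/(9*j^2 - 33*j + 28)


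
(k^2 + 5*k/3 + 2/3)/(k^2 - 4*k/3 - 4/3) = (k + 1)/(k - 2)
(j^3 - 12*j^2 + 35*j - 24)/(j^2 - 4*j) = (j^3 - 12*j^2 + 35*j - 24)/(j*(j - 4))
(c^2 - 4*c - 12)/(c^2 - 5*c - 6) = (c + 2)/(c + 1)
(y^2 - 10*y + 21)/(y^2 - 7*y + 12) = (y - 7)/(y - 4)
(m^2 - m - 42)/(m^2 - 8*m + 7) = (m + 6)/(m - 1)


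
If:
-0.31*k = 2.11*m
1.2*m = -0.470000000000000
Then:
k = 2.67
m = -0.39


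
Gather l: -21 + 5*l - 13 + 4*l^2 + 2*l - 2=4*l^2 + 7*l - 36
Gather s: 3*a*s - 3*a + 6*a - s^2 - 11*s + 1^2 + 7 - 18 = 3*a - s^2 + s*(3*a - 11) - 10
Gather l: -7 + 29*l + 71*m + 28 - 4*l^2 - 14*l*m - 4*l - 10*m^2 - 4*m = -4*l^2 + l*(25 - 14*m) - 10*m^2 + 67*m + 21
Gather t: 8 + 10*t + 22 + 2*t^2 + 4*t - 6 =2*t^2 + 14*t + 24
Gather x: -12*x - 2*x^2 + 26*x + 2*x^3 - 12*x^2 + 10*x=2*x^3 - 14*x^2 + 24*x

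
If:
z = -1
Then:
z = -1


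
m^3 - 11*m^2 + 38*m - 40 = (m - 5)*(m - 4)*(m - 2)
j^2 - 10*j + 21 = (j - 7)*(j - 3)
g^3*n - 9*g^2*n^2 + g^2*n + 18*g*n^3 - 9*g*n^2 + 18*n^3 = (g - 6*n)*(g - 3*n)*(g*n + n)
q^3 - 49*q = q*(q - 7)*(q + 7)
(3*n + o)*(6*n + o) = 18*n^2 + 9*n*o + o^2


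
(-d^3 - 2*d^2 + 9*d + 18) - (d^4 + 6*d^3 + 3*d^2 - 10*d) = -d^4 - 7*d^3 - 5*d^2 + 19*d + 18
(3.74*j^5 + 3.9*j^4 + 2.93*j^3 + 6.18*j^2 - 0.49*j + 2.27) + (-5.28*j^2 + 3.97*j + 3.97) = 3.74*j^5 + 3.9*j^4 + 2.93*j^3 + 0.899999999999999*j^2 + 3.48*j + 6.24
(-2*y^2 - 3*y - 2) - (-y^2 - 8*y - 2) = -y^2 + 5*y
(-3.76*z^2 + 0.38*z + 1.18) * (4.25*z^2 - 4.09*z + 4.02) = -15.98*z^4 + 16.9934*z^3 - 11.6544*z^2 - 3.2986*z + 4.7436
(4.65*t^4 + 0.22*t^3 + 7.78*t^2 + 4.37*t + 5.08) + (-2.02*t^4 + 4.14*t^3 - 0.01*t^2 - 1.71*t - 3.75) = 2.63*t^4 + 4.36*t^3 + 7.77*t^2 + 2.66*t + 1.33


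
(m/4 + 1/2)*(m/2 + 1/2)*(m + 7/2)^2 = m^4/8 + 5*m^3/4 + 141*m^2/32 + 203*m/32 + 49/16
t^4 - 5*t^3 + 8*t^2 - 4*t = t*(t - 2)^2*(t - 1)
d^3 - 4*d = d*(d - 2)*(d + 2)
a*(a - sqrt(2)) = a^2 - sqrt(2)*a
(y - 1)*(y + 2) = y^2 + y - 2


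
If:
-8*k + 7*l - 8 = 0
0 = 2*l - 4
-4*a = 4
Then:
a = -1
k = 3/4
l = 2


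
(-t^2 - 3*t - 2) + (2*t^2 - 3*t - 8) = t^2 - 6*t - 10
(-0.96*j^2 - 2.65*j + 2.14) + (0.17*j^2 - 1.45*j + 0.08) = -0.79*j^2 - 4.1*j + 2.22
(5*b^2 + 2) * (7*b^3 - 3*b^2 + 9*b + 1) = 35*b^5 - 15*b^4 + 59*b^3 - b^2 + 18*b + 2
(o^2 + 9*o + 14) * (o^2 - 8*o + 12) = o^4 + o^3 - 46*o^2 - 4*o + 168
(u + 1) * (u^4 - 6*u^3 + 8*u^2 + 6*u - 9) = u^5 - 5*u^4 + 2*u^3 + 14*u^2 - 3*u - 9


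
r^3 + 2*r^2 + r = r*(r + 1)^2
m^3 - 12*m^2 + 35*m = m*(m - 7)*(m - 5)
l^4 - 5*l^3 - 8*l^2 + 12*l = l*(l - 6)*(l - 1)*(l + 2)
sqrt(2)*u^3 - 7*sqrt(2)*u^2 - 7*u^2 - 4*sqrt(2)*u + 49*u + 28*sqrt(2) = (u - 7)*(u - 4*sqrt(2))*(sqrt(2)*u + 1)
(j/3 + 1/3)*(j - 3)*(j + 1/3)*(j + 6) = j^4/3 + 13*j^3/9 - 41*j^2/9 - 23*j/3 - 2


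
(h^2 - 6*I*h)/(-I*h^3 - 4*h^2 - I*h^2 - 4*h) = (-h + 6*I)/(I*h^2 + 4*h + I*h + 4)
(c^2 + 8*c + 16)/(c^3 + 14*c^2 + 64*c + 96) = 1/(c + 6)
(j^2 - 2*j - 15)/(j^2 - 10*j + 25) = (j + 3)/(j - 5)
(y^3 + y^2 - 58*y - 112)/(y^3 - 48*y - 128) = (y^2 + 9*y + 14)/(y^2 + 8*y + 16)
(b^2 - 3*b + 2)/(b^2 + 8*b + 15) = (b^2 - 3*b + 2)/(b^2 + 8*b + 15)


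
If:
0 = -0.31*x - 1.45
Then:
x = -4.68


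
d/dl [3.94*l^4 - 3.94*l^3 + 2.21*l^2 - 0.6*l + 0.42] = 15.76*l^3 - 11.82*l^2 + 4.42*l - 0.6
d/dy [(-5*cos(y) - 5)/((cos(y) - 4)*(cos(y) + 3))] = 5*(sin(y)^2 - 2*cos(y) - 12)*sin(y)/((cos(y) - 4)^2*(cos(y) + 3)^2)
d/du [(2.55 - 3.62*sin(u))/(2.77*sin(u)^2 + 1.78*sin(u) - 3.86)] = (10.0274*sin(u)^2 - 14.127*sin(u) + 9.4342)*cos(u)/(7.6729*sin(u)^4 + 9.8612*sin(u)^3 - 18.216*sin(u)^2 - 13.7416*sin(u) + 14.8996)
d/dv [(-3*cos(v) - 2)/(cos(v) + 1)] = sin(v)/(cos(v) + 1)^2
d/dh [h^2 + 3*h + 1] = 2*h + 3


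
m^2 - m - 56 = (m - 8)*(m + 7)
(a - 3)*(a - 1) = a^2 - 4*a + 3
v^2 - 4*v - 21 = (v - 7)*(v + 3)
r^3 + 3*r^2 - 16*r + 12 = (r - 2)*(r - 1)*(r + 6)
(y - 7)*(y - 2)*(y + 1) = y^3 - 8*y^2 + 5*y + 14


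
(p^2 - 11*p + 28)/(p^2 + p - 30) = (p^2 - 11*p + 28)/(p^2 + p - 30)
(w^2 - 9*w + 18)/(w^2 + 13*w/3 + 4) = 3*(w^2 - 9*w + 18)/(3*w^2 + 13*w + 12)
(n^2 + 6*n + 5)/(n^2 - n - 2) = (n + 5)/(n - 2)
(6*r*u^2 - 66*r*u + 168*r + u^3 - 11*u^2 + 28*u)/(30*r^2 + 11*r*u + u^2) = (u^2 - 11*u + 28)/(5*r + u)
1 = 1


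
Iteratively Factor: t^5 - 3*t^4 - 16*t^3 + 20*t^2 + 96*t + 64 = (t - 4)*(t^4 + t^3 - 12*t^2 - 28*t - 16) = (t - 4)*(t + 2)*(t^3 - t^2 - 10*t - 8) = (t - 4)*(t + 2)^2*(t^2 - 3*t - 4) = (t - 4)^2*(t + 2)^2*(t + 1)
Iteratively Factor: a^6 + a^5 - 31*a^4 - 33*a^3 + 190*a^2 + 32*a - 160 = (a - 2)*(a^5 + 3*a^4 - 25*a^3 - 83*a^2 + 24*a + 80) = (a - 5)*(a - 2)*(a^4 + 8*a^3 + 15*a^2 - 8*a - 16) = (a - 5)*(a - 2)*(a + 4)*(a^3 + 4*a^2 - a - 4) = (a - 5)*(a - 2)*(a + 1)*(a + 4)*(a^2 + 3*a - 4) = (a - 5)*(a - 2)*(a - 1)*(a + 1)*(a + 4)*(a + 4)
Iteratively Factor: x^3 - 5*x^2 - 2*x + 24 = (x + 2)*(x^2 - 7*x + 12) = (x - 4)*(x + 2)*(x - 3)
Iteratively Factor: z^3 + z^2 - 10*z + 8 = (z - 2)*(z^2 + 3*z - 4) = (z - 2)*(z - 1)*(z + 4)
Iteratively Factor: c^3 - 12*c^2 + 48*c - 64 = (c - 4)*(c^2 - 8*c + 16) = (c - 4)^2*(c - 4)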